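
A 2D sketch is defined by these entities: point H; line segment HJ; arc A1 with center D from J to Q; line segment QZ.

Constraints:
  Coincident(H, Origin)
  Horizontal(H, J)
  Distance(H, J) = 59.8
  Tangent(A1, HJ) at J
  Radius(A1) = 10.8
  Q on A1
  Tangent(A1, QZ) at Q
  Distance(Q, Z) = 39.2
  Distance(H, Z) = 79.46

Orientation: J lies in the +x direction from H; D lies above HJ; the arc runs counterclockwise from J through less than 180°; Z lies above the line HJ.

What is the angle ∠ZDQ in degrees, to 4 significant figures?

74.60°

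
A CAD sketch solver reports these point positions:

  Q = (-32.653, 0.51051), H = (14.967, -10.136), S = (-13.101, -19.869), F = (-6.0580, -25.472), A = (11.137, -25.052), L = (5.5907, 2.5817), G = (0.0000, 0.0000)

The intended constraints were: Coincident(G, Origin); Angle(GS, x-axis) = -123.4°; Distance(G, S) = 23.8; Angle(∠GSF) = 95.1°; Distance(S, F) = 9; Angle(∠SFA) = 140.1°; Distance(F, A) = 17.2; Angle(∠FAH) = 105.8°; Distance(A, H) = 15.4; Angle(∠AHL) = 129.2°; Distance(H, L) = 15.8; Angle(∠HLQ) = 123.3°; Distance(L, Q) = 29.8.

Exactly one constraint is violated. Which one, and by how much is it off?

Distance(L, Q) = 29.8 — off by 8.50.

G = (0.00, 0.00) ✓; GS at -123.4° ✓; |GS| = 23.80 ✓; ∠GSF = 95.10° ✓; |SF| = 9.000 ✓; ∠SFA = 140.1° ✓; |FA| = 17.20 ✓; ∠FAH = 105.8° ✓; |AH| = 15.40 ✓; ∠AHL = 129.2° ✓; |HL| = 15.80 ✓; ∠HLQ = 123.3° ✓; |LQ| = 38.30 ✗.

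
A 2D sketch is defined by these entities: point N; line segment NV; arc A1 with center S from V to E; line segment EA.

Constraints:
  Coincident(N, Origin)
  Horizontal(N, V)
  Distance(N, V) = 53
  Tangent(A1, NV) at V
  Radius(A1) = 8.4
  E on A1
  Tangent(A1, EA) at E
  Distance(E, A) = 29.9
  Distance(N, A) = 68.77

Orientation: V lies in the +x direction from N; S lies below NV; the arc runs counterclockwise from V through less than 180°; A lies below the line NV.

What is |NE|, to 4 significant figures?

46.67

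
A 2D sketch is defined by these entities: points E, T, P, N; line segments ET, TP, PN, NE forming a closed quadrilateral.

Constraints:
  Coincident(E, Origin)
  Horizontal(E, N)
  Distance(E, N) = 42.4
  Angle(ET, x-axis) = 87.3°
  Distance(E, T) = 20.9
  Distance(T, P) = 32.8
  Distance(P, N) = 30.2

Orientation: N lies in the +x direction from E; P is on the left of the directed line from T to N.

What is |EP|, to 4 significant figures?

43.59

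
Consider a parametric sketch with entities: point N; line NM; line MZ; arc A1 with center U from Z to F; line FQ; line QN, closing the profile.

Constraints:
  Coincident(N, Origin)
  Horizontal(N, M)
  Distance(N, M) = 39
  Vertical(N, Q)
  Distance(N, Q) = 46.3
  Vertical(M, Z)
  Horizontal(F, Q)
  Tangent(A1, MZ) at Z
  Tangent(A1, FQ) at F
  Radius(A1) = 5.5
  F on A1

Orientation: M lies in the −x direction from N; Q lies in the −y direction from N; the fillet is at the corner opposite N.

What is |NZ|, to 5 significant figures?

56.441

The virtual corner opposite N is at (-39.000, -46.300). A1 meets MZ tangentially, so UZ is at right angles to MZ and tangency of A1 to FQ means the radius UF is perpendicular to FQ, with radius 5.5, so the center U sits 5.5 in from both sides at U = (-33.500, -40.800). That places the tangent points at Z = (-39.000, -40.800) on MZ and F = (-33.500, -46.300) on FQ. Then |NZ| = |Z − N| = 56.441.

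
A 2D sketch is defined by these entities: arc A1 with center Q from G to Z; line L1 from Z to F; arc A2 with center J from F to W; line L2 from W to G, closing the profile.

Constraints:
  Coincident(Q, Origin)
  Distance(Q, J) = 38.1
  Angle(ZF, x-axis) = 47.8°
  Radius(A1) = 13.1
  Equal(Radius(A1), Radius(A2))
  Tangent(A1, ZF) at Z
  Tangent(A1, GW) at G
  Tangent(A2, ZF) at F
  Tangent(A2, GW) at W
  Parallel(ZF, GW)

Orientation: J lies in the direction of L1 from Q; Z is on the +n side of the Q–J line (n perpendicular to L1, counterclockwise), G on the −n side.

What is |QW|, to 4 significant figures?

40.29

The slot axis is L1's direction at 47.8°, so u = (cos 47.8°, sin 47.8°) = (0.6717, 0.7408) and n = (−sin 47.8°, cos 47.8°) = (-0.7408, 0.6717). Q is at the origin and J lies 38.1 along u from Q, so J = 38.1·u = (25.59, 28.22). Tangency of A1 to both parallel lines with radius 13.1 puts Z and G at Q ± 13.1·n: Z = (-9.705, 8.800), G = (9.705, -8.800). Equal radii place F and W the same way about J: F = J + 13.1·n = (15.89, 37.02), W = J − 13.1·n = (35.30, 19.43). Then |QW| = |W − Q| = 40.29.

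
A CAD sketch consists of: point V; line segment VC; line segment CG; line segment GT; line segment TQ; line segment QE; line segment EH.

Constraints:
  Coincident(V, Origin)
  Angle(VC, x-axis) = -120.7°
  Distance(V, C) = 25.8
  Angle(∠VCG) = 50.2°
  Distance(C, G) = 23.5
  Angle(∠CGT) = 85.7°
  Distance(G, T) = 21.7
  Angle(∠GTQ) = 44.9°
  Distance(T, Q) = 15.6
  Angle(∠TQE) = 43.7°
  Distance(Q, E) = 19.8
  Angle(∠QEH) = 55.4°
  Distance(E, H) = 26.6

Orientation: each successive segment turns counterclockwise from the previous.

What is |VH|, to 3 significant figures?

12.4

∠TQE = 43.7° gives QE at 14.8° from the x-axis; with |QE| = 19.8, E = (16.0, -5.60). ∠QEH = 55.4° gives EH at 139° from the x-axis; with |EH| = 26.6, H = (-4.20, 11.7). Then |VH| = |H − V| = 12.4.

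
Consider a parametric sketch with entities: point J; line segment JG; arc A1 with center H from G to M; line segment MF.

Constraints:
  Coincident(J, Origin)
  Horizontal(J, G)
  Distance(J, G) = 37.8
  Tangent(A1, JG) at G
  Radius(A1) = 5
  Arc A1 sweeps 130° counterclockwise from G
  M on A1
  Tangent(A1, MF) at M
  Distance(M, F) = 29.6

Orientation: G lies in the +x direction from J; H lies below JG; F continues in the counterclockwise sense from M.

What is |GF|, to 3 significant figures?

34.4

J is at the origin; J and G share the same y with |JG| = 37.8 and G on the +x side, so G = (37.8, 0.00). Tangency of A1 to JG means the radius HG is perpendicular to JG, so H = G + (0, -5) = (37.8, -5.00). On A1, G sits at bearing 90° from H; a 130° counterclockwise sweep puts M at bearing 220°, so M = H + 5.0·(cos 220°, sin 220°) = (34.0, -8.21). The tangent condition forces HM to be normal to MF, so MF runs along (−sin 220°, cos 220°); with |MF| = 29.6, F = (53.0, -30.9). Then |GF| = |F − G| = 34.4.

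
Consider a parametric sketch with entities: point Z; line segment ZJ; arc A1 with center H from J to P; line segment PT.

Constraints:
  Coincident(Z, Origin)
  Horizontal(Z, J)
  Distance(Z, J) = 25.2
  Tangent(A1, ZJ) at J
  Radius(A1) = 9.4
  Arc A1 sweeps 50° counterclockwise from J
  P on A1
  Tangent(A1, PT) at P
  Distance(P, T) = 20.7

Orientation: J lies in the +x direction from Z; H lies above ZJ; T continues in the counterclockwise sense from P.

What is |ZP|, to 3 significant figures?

32.6

Z is at the origin; ZJ is horizontal with |ZJ| = 25.2 and J on the +x side, so J = (25.2, 0.00). The tangent condition forces HJ to be normal to ZJ, so H = J + (0, 9.4) = (25.2, 9.40). On A1, J sits at bearing -90° from H; a 50° counterclockwise sweep puts P at bearing -40°, so P = H + 9.4·(cos -40°, sin -40°) = (32.4, 3.36). Then |ZP| = |P − Z| = 32.6.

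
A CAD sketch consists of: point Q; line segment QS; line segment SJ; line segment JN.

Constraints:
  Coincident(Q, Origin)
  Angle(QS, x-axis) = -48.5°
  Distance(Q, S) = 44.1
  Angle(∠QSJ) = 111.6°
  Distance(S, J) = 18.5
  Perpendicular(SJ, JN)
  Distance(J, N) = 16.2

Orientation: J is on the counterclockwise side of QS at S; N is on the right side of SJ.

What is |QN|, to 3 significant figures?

66.9

Q is at the origin; QS runs at -48.5° with length 44.1, so S = 44.1·(cos -48.5°, sin -48.5°) = (29.2, -33.0). ∠QSJ = 111.6°, so SJ runs at -48.5° + (180° − 111.6°) = 19.9° from the x-axis; with |SJ| = 18.5, J = S + 18.5·(cos 19.9°, sin 19.9°) = (46.6, -26.7). SJ ⟂ JN; with |JN| = 16.2 on the right of SJ, N = J + 16.2·(0.340, -0.940) = (52.1, -42.0). Then |QN| = |N − Q| = 66.9.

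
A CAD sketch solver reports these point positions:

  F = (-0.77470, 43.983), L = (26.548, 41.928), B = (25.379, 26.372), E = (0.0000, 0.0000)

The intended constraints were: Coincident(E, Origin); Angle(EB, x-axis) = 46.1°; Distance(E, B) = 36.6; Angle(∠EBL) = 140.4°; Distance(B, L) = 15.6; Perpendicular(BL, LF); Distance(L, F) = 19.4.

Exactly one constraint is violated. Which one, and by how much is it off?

Distance(L, F) = 19.4 — off by 8.00.

E = (0.00, 0.00) ✓; EB at 46.10° ✓; |EB| = 36.60 ✓; ∠EBL = 140.4° ✓; |BL| = 15.60 ✓; ∠(BL, LF) = 90.00° ✓; |LF| = 27.40 ✗.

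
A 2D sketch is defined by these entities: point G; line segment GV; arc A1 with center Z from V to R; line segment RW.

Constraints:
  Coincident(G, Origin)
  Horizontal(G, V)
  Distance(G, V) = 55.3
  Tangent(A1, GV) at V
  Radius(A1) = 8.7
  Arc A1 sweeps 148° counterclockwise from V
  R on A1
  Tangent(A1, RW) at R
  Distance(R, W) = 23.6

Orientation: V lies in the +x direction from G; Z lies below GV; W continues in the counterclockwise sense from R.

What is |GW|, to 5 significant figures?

76.263

G is at the origin; G and V share the same y with |GV| = 55.3 and V on the +x side, so V = (55.300, 0.0000). The tangent condition forces ZV to be normal to GV, so Z = V + (0, -8.7) = (55.300, -8.7000). On A1, V sits at bearing 90° from Z; a 148° counterclockwise sweep puts R at bearing 238°, so R = Z + 8.7·(cos 238°, sin 238°) = (50.690, -16.078). A1 meets RW tangentially, so ZR is at right angles to RW, so RW runs along (−sin 238°, cos 238°); with |RW| = 23.6, W = (70.704, -28.584). Then |GW| = |W − G| = 76.263.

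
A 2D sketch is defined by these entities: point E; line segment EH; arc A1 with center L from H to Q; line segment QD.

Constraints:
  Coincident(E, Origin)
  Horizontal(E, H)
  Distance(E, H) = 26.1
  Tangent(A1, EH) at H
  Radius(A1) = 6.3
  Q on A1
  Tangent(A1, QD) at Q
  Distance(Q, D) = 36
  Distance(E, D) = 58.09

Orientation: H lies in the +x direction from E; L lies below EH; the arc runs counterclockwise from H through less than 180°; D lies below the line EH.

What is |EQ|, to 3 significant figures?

23.5

Checks: |EH| = 26.10 ✓; |LQ| = 6.300 ✓; ∠(LQ, QD) = 90.00° ✓; |QD| = 36.00 ✓; |ED| = 58.09 ✓.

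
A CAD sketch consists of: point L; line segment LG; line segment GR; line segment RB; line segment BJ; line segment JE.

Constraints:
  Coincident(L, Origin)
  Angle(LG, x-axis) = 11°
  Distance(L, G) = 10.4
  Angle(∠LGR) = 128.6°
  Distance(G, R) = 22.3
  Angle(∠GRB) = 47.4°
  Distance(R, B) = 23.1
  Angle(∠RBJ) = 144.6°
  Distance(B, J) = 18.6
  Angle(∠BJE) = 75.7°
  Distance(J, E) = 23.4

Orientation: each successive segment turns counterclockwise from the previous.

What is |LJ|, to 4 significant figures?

13.70

L is at the origin; LG runs at 11.0° with length 10.4, so G = (10.21, 1.984). ∠LGR = 128.6° gives GR at 62.40° from the x-axis; with |GR| = 22.3, R = (20.54, 21.75). ∠GRB = 47.4° gives RB at -165.0° from the x-axis; with |RB| = 23.1, B = (-1.772, 15.77). ∠RBJ = 144.6° gives BJ at -129.6° from the x-axis; with |BJ| = 18.6, J = (-13.63, 1.436). Then |LJ| = |J − L| = 13.70.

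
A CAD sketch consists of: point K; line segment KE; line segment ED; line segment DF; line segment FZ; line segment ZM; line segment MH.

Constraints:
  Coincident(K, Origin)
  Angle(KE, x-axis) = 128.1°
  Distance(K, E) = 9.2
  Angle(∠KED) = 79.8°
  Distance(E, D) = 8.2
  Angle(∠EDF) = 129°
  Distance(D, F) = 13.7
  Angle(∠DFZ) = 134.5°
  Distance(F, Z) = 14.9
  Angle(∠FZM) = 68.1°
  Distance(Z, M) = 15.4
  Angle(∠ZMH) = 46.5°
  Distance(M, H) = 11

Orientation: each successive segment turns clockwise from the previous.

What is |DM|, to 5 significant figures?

19.295

∠DFZ = 134.5° gives FZ at -68.600° from the x-axis; with |FZ| = 14.9, Z = (19.608, -8.1709). ∠FZM = 68.1° gives ZM at 179.50° from the x-axis; with |ZM| = 15.4, M = (4.2090, -8.0365). Then |DM| = |M − D| = 19.295.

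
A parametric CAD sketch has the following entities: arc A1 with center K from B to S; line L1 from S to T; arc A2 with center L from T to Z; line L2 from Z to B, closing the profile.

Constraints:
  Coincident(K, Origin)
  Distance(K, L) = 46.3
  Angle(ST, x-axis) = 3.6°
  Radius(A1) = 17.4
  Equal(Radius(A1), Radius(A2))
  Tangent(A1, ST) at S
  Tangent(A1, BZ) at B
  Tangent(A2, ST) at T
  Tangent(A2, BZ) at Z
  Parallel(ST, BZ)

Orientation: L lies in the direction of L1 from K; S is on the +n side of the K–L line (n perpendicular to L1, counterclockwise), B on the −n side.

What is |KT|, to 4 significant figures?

49.46

The slot axis is L1's direction at 3.6°, so u = (cos 3.6°, sin 3.6°) = (0.9980, 0.06279) and n = (−sin 3.6°, cos 3.6°) = (-0.06279, 0.9980). K is at the origin and L lies 46.3 along u from K, so L = 46.3·u = (46.21, 2.907). Tangency of A1 to both parallel lines with radius 17.4 puts S and B at K ± 17.4·n: S = (-1.093, 17.37), B = (1.093, -17.37). Equal radii place T and Z the same way about L: T = L + 17.4·n = (45.12, 20.27), Z = L − 17.4·n = (47.30, -14.46). Then |KT| = |T − K| = 49.46.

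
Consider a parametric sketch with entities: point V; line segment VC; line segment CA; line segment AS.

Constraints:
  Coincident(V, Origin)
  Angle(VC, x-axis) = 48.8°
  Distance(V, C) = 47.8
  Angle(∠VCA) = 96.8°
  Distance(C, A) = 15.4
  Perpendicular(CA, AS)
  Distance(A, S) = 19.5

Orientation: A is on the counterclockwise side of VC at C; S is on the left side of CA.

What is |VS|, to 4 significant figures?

35.01

V is at the origin; VC runs at 48.8° with length 47.8, so C = 47.8·(cos 48.8°, sin 48.8°) = (31.49, 35.97). ∠VCA = 96.8°, so CA runs at 48.8° + (180° − 96.8°) = 132.0° from the x-axis; with |CA| = 15.4, A = C + 15.4·(cos 132.0°, sin 132.0°) = (21.18, 47.41). CA is perpendicular to AS; with |AS| = 19.5 on the left of CA, S = A + 19.5·(-0.7431, -0.6691) = (6.689, 34.36). Then |VS| = |S − V| = 35.01.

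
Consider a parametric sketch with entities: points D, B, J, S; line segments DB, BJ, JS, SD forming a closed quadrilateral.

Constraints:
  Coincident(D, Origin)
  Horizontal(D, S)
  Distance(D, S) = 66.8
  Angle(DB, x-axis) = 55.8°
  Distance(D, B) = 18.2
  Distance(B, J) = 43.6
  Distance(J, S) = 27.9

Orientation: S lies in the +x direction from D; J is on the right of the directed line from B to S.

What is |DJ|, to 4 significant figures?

44.95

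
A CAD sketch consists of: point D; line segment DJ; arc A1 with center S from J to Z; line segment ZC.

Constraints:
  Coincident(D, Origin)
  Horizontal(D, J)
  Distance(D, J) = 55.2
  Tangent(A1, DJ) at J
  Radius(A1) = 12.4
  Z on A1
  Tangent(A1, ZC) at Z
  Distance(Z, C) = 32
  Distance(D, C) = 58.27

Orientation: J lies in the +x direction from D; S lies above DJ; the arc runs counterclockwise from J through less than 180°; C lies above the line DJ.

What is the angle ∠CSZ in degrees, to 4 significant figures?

68.82°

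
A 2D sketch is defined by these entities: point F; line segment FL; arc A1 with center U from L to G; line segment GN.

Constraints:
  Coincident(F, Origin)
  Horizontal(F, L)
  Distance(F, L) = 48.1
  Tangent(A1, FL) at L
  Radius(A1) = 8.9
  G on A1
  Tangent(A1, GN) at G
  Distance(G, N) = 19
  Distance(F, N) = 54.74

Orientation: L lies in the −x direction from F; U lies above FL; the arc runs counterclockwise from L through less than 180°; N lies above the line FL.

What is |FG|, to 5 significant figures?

41.418

Checks: |UG| = 8.900 ✓; ∠(UG, GN) = 90.00° ✓; |GN| = 19.00 ✓; |FN| = 54.74 ✓.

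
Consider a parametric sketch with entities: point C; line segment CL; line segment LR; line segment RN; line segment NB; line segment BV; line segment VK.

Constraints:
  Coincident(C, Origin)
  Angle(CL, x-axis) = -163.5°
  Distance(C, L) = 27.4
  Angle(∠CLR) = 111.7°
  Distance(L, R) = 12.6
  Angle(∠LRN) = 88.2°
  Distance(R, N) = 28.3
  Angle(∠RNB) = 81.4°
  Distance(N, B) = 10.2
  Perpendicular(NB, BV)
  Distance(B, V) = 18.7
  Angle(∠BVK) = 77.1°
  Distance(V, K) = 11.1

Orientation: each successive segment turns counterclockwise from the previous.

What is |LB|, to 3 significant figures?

26.5

C is at the origin; CL runs at -163.5° with length 27.4, so L = (-26.3, -7.78). ∠CLR = 111.7° gives LR at -95.2° from the x-axis; with |LR| = 12.6, R = (-27.4, -20.3). ∠LRN = 88.2° gives RN at -3.40° from the x-axis; with |RN| = 28.3, N = (0.837, -22.0). ∠RNB = 81.4° gives NB at 95.2° from the x-axis; with |NB| = 10.2, B = (-0.0879, -11.9). Then |LB| = |B − L| = 26.5.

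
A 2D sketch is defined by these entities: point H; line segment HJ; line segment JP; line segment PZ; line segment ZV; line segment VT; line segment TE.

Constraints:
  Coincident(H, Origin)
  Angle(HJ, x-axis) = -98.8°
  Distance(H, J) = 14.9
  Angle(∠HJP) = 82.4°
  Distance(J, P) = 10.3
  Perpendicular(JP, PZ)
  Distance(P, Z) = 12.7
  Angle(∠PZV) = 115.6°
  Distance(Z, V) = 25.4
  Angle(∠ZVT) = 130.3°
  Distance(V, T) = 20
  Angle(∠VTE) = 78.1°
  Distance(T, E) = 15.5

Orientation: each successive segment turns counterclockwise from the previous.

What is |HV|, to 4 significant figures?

17.08

JP is perpendicular to PZ, so PZ runs at 88.80°; with |PZ| = 12.7, Z = (8.284, -2.243). ∠PZV = 115.6° gives ZV at 153.2° from the x-axis; with |ZV| = 25.4, V = (-14.39, 9.209). Then |HV| = |V − H| = 17.08.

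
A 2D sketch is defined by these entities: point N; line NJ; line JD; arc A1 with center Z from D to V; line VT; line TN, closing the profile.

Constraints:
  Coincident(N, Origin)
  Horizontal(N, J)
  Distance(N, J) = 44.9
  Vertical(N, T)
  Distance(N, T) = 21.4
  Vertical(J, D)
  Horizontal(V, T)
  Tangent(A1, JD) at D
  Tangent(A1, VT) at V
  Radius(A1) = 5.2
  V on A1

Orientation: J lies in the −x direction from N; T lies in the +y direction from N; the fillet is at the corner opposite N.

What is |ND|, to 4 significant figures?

47.73

N is at the origin; N and J share the same y with |NJ| = 44.9 and J on the −x side, so J = (-44.90, 0.000). N and T share the same x with |NT| = 21.4 and T on the +y side, so T = (0.000, 21.40). The virtual corner opposite N is at (-44.90, 21.40). The tangent condition forces ZD to be normal to JD and tangency of A1 to VT means the radius ZV is perpendicular to VT, with radius 5.2, so the center Z sits 5.2 in from both sides at Z = (-39.70, 16.20). That places the tangent points at D = (-44.90, 16.20) on JD and V = (-39.70, 21.40) on VT. Then |ND| = |D − N| = 47.73.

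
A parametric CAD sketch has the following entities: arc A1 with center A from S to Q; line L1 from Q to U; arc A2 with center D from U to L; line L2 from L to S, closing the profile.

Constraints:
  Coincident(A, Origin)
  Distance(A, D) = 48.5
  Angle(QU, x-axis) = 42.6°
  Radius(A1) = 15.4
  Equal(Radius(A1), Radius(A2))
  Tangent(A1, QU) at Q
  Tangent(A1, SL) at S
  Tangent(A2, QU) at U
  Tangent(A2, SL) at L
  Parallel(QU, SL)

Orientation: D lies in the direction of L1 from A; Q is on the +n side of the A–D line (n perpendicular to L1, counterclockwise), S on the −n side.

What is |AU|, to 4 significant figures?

50.89

The slot axis is L1's direction at 42.6°, so u = (cos 42.6°, sin 42.6°) = (0.7361, 0.6769) and n = (−sin 42.6°, cos 42.6°) = (-0.6769, 0.7361). A is at the origin and D lies 48.5 along u from A, so D = 48.5·u = (35.70, 32.83). Tangency of A1 to both parallel lines with radius 15.4 puts Q and S at A ± 15.4·n: Q = (-10.42, 11.34), S = (10.42, -11.34). Equal radii place U and L the same way about D: U = D + 15.4·n = (25.28, 44.16), L = D − 15.4·n = (46.12, 21.49). Then |AU| = |U − A| = 50.89.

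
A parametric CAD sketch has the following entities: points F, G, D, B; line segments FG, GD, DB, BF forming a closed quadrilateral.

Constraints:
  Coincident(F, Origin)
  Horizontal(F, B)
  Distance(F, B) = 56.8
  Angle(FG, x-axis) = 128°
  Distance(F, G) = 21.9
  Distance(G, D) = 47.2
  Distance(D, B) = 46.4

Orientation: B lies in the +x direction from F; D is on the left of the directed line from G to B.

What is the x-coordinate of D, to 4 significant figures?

29.24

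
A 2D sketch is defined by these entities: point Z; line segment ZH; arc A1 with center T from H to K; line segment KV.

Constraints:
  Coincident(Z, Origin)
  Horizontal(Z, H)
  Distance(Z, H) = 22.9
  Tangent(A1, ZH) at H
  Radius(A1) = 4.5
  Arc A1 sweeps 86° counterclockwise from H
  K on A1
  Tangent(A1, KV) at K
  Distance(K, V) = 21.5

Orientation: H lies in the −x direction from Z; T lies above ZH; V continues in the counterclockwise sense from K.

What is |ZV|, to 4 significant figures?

30.71

On A1, H sits at bearing -90° from T; an 86° counterclockwise sweep puts K at bearing -4°, so K = T + 4.5·(cos -4°, sin -4°) = (-18.41, 4.186). A1 meets KV tangentially, so TK is at right angles to KV, so KV runs along (−sin -4°, cos -4°); with |KV| = 21.5, V = (-16.91, 25.63). Then |ZV| = |V − Z| = 30.71.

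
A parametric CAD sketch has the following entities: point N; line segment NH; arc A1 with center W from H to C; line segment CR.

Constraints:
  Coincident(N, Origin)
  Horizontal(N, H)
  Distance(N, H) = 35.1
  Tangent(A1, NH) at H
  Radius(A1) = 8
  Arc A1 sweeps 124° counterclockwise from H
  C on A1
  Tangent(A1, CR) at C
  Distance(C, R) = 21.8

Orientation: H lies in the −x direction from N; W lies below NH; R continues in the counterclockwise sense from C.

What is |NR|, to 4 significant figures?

42.49

N is at the origin; N and H share the same y with |NH| = 35.1 and H on the −x side, so H = (-35.10, 0.000). Since A1 is tangent to NH there, WH ⟂ NH, so W = H + (0, -8) = (-35.10, -8.000). On A1, H sits at bearing 90° from W; a 124° counterclockwise sweep puts C at bearing 214°, so C = W + 8.0·(cos 214°, sin 214°) = (-41.73, -12.47). The tangent condition forces WC to be normal to CR, so CR runs along (−sin 214°, cos 214°); with |CR| = 21.8, R = (-29.54, -30.55). Then |NR| = |R − N| = 42.49.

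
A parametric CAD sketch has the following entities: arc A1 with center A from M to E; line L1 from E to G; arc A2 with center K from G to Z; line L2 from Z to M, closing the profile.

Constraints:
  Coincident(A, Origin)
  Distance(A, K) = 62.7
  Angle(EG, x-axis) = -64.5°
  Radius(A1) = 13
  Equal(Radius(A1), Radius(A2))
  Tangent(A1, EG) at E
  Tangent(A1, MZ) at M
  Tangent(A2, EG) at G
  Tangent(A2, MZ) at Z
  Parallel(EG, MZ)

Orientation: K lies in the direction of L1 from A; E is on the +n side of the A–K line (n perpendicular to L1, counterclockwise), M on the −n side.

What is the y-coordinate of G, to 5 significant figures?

-50.995

Tangency of A1 to both parallel lines with radius 13.0 puts E and M at A ± 13.0·n: E = (11.734, 5.5966), M = (-11.734, -5.5966). Equal radii place G and Z the same way about K: G = K + 13.0·n = (38.727, -50.995), Z = K − 13.0·n = (15.259, -62.189). So G.y = -50.995.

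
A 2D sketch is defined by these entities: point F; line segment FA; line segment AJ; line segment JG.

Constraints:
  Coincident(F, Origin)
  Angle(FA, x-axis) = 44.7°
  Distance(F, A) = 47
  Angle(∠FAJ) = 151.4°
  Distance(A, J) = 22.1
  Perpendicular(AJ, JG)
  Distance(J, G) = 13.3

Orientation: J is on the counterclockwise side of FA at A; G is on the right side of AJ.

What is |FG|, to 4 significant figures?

72.78

F is at the origin; FA runs at 44.7° with length 47.0, so A = 47.0·(cos 44.7°, sin 44.7°) = (33.41, 33.06). ∠FAJ = 151.4°, so AJ runs at 44.7° + (180° − 151.4°) = 73.30° from the x-axis; with |AJ| = 22.1, J = A + 22.1·(cos 73.30°, sin 73.30°) = (39.76, 54.23). AJ is perpendicular to JG; with |JG| = 13.3 on the right of AJ, G = J + 13.3·(0.9578, -0.2874) = (52.50, 50.41). Then |FG| = |G − F| = 72.78.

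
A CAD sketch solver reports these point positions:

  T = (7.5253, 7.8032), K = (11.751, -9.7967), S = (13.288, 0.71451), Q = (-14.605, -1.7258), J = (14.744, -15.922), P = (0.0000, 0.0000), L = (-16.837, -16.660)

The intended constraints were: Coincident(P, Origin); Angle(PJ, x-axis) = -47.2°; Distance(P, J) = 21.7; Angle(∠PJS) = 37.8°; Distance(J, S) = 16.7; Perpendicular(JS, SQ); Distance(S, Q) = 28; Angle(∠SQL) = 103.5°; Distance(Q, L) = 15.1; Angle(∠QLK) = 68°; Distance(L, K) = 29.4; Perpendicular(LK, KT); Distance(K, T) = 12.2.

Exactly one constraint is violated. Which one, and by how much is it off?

Distance(K, T) = 12.2 — off by 5.90.

P = (0.00, 0.00) ✓; PJ at -47.20° ✓; |PJ| = 21.70 ✓; ∠PJS = 37.80° ✓; |JS| = 16.70 ✓; ∠(JS, SQ) = 90.00° ✓; |SQ| = 28.00 ✓; ∠SQL = 103.5° ✓; |QL| = 15.10 ✓; ∠QLK = 68.00° ✓; |LK| = 29.40 ✓; ∠(LK, KT) = 90.00° ✓; |KT| = 18.10 ✗.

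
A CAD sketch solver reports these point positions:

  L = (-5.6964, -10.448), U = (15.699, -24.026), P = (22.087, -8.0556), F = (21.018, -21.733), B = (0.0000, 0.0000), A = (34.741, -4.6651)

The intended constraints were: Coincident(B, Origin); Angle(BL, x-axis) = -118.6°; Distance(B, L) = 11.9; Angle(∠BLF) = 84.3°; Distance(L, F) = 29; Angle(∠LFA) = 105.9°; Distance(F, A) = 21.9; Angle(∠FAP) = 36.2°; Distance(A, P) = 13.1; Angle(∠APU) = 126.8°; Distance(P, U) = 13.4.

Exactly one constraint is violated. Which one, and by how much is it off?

Distance(P, U) = 13.4 — off by 3.80.

B = (0.00, 0.00) ✓; BL at -118.6° ✓; |BL| = 11.90 ✓; ∠BLF = 84.30° ✓; |LF| = 29.00 ✓; ∠LFA = 105.9° ✓; |FA| = 21.90 ✓; ∠FAP = 36.20° ✓; |AP| = 13.10 ✓; ∠APU = 126.8° ✓; |PU| = 17.20 ✗.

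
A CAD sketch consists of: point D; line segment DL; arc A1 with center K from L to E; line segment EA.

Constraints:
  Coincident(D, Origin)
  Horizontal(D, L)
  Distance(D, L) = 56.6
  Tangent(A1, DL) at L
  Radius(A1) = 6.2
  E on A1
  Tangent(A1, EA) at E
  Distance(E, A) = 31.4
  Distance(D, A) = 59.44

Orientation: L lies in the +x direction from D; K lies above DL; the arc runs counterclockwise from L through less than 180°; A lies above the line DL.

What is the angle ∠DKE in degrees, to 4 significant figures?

157.2°

Checks: ∠(KL, LD) = 90.00° ✓; |KL| = 6.200 ✓; |KE| = 6.200 ✓; ∠(KE, EA) = 90.00° ✓; |EA| = 31.40 ✓; |DA| = 59.44 ✓.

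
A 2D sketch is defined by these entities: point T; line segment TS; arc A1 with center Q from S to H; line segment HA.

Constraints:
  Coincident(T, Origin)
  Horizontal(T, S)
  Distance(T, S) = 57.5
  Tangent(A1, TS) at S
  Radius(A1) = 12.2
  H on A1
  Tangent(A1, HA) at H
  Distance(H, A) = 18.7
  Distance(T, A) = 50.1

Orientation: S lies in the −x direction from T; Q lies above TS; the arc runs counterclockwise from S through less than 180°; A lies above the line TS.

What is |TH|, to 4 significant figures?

46.58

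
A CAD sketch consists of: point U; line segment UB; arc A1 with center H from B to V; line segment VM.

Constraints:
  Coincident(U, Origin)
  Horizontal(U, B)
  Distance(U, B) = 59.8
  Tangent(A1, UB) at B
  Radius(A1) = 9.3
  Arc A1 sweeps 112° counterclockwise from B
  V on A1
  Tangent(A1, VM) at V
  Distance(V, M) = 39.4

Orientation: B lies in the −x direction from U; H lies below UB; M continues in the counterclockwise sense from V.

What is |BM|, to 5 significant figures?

49.695

U is at the origin; UB is horizontal with |UB| = 59.8 and B on the −x side, so B = (-59.800, 0.0000). The tangent condition forces HB to be normal to UB, so H = B + (0, -9.3) = (-59.800, -9.3000). On A1, B sits at bearing 90° from H; a 112° counterclockwise sweep puts V at bearing 202°, so V = H + 9.3·(cos 202°, sin 202°) = (-68.423, -12.784). The tangent condition forces HV to be normal to VM, so VM runs along (−sin 202°, cos 202°); with |VM| = 39.4, M = (-53.663, -49.315). Then |BM| = |M − B| = 49.695.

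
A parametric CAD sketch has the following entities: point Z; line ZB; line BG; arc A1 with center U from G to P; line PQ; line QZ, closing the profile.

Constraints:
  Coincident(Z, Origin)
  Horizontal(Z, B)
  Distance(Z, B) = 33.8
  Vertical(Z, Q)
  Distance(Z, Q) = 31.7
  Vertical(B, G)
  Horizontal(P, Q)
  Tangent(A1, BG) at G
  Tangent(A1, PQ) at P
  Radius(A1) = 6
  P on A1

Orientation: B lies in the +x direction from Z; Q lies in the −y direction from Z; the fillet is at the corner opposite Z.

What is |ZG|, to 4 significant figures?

42.46

The virtual corner opposite Z is at (33.80, -31.70). Tangency of A1 to BG means the radius UG is perpendicular to BG and tangency of A1 to PQ means the radius UP is perpendicular to PQ, with radius 6.0, so the center U sits 6.0 in from both sides at U = (27.80, -25.70). That places the tangent points at G = (33.80, -25.70) on BG and P = (27.80, -31.70) on PQ. Then |ZG| = |G − Z| = 42.46.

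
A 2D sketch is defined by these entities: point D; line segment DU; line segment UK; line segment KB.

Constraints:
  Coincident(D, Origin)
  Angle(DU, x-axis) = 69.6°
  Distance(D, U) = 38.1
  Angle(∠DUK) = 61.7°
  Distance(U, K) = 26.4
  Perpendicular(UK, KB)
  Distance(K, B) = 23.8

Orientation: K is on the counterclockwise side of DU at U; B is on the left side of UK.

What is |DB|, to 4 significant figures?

12.83

D is at the origin; DU runs at 69.6° with length 38.1, so U = 38.1·(cos 69.6°, sin 69.6°) = (13.28, 35.71). ∠DUK = 61.7°, so UK runs at 69.6° + (180° − 61.7°) = 187.9° from the x-axis; with |UK| = 26.4, K = U + 26.4·(cos 187.9°, sin 187.9°) = (-12.87, 32.08). UK is perpendicular to KB; with |KB| = 23.8 on the left of UK, B = K + 23.8·(0.1374, -0.9905) = (-9.598, 8.508). Then |DB| = |B − D| = 12.83.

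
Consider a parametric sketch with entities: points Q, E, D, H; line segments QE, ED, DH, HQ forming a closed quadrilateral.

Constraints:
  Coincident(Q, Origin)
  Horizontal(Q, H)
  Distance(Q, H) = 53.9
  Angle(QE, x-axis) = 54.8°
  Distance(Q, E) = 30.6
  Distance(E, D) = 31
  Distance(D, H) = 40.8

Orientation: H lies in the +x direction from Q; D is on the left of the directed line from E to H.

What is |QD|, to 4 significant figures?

59.98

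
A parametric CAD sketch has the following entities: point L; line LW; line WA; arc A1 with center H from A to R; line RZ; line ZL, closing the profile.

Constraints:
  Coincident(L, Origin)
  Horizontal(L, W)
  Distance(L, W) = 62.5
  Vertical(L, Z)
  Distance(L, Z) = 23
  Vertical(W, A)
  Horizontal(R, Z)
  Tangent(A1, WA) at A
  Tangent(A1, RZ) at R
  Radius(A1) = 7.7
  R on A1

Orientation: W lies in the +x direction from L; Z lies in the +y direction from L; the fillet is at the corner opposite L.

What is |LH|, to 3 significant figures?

56.9

L is at the origin; L and W share the same y with |LW| = 62.5 and W on the +x side, so W = (62.5, 0.00). L and Z share the same x with |LZ| = 23.0 and Z on the +y side, so Z = (0.00, 23.0). The virtual corner opposite L is at (62.5, 23.0). The tangent condition forces HA to be normal to WA and since A1 is tangent to RZ there, HR ⟂ RZ, with radius 7.7, so the center H sits 7.7 in from both sides at H = (54.8, 15.3). Then |LH| = |H − L| = 56.9.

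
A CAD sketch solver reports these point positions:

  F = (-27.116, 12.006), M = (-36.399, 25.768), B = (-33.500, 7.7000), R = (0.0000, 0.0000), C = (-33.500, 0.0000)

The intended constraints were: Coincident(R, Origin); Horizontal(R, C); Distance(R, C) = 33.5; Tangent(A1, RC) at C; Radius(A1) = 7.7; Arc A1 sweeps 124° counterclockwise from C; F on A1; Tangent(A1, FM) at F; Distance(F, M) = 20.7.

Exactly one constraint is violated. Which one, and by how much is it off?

Distance(F, M) = 20.7 — off by 4.10.

R = (0.00, 0.00) ✓; R.y = 0.00, C.y = 0.00 ✓; |RC| = 33.50 ✓; ∠(BC, CR) = 90.00° ✓; |BC| = 7.700 ✓; bearing(B→F) − bearing(B→C) = 124.0° ✓; |BF| = 7.700 ✓; ∠(BF, FM) = 90.00° ✓; |FM| = 16.60 ✗.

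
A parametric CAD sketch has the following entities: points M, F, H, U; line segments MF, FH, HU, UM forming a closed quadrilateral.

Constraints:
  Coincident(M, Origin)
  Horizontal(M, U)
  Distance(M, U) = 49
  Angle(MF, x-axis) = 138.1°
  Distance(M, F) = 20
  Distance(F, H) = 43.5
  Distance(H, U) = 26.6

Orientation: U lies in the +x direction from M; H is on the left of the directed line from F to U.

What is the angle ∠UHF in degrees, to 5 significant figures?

135.83°

Checks: M.y = 0.00, U.y = 0.00 ✓; |FH| = 43.50 ✓; |HU| = 26.60 ✓.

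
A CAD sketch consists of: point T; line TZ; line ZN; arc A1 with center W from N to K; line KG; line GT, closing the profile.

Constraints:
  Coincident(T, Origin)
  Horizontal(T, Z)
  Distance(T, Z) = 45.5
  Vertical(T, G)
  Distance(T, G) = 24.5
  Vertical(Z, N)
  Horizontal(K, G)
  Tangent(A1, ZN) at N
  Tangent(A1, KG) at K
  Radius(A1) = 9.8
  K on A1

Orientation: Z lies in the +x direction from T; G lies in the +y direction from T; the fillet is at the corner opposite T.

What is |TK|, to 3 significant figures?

43.3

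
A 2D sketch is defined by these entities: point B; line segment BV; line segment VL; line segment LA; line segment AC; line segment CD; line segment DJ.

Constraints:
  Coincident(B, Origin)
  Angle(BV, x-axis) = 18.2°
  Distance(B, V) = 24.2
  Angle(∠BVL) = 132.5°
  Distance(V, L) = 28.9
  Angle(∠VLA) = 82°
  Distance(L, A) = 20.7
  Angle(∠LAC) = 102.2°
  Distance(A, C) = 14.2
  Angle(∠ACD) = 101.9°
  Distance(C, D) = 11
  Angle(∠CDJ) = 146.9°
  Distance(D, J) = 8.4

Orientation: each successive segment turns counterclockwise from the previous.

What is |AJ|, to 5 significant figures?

22.938

B is at the origin; BV runs at 18.2° with length 24.2, so V = (22.989, 7.5585). ∠BVL = 132.5° gives VL at 65.700° from the x-axis; with |VL| = 28.9, L = (34.882, 33.898). ∠VLA = 82.0° gives LA at 163.70° from the x-axis; with |LA| = 20.7, A = (15.014, 39.708). ∠LAC = 102.2° gives AC at -118.50° from the x-axis; with |AC| = 14.2, C = (8.2385, 27.229). ∠ACD = 101.9° gives CD at -40.400° from the x-axis; with |CD| = 11.0, D = (16.615, 20.099). ∠CDJ = 146.9° gives DJ at -7.3000° from the x-axis; with |DJ| = 8.4, J = (24.947, 19.032). Then |AJ| = |J − A| = 22.938.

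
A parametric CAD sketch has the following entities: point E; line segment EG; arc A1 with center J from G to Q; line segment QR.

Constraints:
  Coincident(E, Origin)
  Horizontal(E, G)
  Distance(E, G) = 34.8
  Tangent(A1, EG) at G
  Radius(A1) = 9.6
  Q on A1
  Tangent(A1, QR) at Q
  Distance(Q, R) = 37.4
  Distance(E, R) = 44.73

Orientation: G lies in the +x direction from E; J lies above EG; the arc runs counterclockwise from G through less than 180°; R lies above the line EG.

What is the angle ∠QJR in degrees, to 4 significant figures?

75.60°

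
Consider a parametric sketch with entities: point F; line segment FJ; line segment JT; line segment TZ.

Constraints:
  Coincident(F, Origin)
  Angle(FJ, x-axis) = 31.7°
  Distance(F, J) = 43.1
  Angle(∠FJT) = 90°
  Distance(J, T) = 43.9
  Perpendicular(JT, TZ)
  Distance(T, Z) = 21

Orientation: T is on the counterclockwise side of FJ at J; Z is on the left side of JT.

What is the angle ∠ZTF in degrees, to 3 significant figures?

45.5°

∠FJT = 90.0°, so JT runs at 31.7° + (180° − 90.0°) = 122° from the x-axis; with |JT| = 43.9, T = J + 43.9·(cos 122°, sin 122°) = (13.6, 60.0). JT is perpendicular to TZ; with |TZ| = 21.0 on the left of JT, Z = T + 21.0·(-0.851, -0.525) = (-4.27, 49.0). Then cos ∠ZTF = TZ·TF / (|TZ||TF|), giving 45.5°.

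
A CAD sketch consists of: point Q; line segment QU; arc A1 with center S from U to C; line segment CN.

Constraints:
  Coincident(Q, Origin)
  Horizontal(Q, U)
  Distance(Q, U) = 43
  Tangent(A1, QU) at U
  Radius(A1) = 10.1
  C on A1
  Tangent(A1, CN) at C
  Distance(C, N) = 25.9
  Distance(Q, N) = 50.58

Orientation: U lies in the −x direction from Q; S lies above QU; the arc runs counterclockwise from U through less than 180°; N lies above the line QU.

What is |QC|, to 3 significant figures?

34.7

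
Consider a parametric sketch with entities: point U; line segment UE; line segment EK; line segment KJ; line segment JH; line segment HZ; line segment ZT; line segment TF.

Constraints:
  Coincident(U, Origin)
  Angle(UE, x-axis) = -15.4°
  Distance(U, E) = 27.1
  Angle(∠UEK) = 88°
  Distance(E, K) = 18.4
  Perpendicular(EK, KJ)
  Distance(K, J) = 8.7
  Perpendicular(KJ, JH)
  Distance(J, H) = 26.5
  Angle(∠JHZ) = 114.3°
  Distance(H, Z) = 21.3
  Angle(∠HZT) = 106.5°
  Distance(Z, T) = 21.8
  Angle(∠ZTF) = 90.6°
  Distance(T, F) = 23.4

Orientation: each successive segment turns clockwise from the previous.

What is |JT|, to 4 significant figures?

38.53

U is at the origin; UE runs at -15.4° with length 27.1, so E = (26.13, -7.197). ∠UEK = 88.0° gives EK at -107.4° from the x-axis; with |EK| = 18.4, K = (20.62, -24.75). EK is perpendicular to KJ, so KJ runs at 162.6°; with |KJ| = 8.7, J = (12.32, -22.15). The perpendicularity gives JH at right angles to KJ, so JH runs at 72.60°; with |JH| = 26.5, H = (20.25, 3.134). ∠JHZ = 114.3° gives HZ at 6.900° from the x-axis; with |HZ| = 21.3, Z = (41.39, 5.693). ∠HZT = 106.5° gives ZT at -66.60° from the x-axis; with |ZT| = 21.8, T = (50.05, -14.31). Then |JT| = |T − J| = 38.53.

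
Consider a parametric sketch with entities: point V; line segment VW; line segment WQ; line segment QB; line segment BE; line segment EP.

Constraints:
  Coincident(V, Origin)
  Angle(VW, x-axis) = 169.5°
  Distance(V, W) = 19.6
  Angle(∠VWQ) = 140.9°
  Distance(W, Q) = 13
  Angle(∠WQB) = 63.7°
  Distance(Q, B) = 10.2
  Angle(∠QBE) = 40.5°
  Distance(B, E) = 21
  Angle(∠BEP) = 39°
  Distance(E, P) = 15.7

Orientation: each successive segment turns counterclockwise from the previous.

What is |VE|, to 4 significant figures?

29.99

V is at the origin; VW runs at 169.5° with length 19.6, so W = (-19.27, 3.572). ∠VWQ = 140.9° gives WQ at -151.4° from the x-axis; with |WQ| = 13.0, Q = (-30.69, -2.651). ∠WQB = 63.7° gives QB at -35.10° from the x-axis; with |QB| = 10.2, B = (-22.34, -8.516). ∠QBE = 40.5° gives BE at 104.4° from the x-axis; with |BE| = 21.0, E = (-27.56, 11.82). Then |VE| = |E − V| = 29.99.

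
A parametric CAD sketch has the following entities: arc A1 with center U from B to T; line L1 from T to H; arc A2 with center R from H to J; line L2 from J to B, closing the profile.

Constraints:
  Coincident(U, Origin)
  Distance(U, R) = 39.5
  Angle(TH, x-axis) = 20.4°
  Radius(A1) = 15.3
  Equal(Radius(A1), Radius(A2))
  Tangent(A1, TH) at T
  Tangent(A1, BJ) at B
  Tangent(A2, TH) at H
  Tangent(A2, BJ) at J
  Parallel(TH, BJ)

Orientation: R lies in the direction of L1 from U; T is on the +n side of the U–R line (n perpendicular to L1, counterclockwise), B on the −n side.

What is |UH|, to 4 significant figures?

42.36

The slot axis is L1's direction at 20.4°, so u = (cos 20.4°, sin 20.4°) = (0.9373, 0.3486) and n = (−sin 20.4°, cos 20.4°) = (-0.3486, 0.9373). U is at the origin and R lies 39.5 along u from U, so R = 39.5·u = (37.02, 13.77). Tangency of A1 to both parallel lines with radius 15.3 puts T and B at U ± 15.3·n: T = (-5.333, 14.34), B = (5.333, -14.34). Equal radii place H and J the same way about R: H = R + 15.3·n = (31.69, 28.11), J = R − 15.3·n = (42.36, -0.5718). Then |UH| = |H − U| = 42.36.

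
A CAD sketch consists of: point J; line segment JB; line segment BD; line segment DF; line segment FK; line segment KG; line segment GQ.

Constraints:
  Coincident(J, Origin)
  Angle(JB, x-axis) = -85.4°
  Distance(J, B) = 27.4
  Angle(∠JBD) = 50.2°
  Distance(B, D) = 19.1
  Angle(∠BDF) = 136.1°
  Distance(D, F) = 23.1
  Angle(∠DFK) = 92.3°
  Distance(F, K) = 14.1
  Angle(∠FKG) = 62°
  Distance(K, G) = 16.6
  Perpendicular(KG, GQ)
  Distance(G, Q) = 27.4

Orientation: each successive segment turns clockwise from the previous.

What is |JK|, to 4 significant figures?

10.42

J is at the origin; JB runs at -85.4° with length 27.4, so B = (2.197, -27.31). ∠JBD = 50.2° gives BD at 144.8° from the x-axis; with |BD| = 19.1, D = (-13.41, -16.30). ∠BDF = 136.1° gives DF at 100.9° from the x-axis; with |DF| = 23.1, F = (-17.78, 6.381). ∠DFK = 92.3° gives FK at 13.20° from the x-axis; with |FK| = 14.1, K = (-4.051, 9.601). Then |JK| = |K − J| = 10.42.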